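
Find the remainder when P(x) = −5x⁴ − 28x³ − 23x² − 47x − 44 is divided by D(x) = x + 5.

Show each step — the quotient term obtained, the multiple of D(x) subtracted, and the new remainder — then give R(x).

R(x) = −9

Step 1: lead(−5x⁴ − 28x³ − 23x² − 47x − 44) ÷ lead(D) = −5x⁴ ÷ x = −5x³. Subtract (−5x³)·D = −5x⁴ − 25x³. Remainder: −3x³ − 23x² − 47x − 44.
Step 2: lead(−3x³ − 23x² − 47x − 44) ÷ lead(D) = −3x³ ÷ x = −3x². Subtract (−3x²)·D = −3x³ − 15x². Remainder: −8x² − 47x − 44.
Step 3: lead(−8x² − 47x − 44) ÷ lead(D) = −8x² ÷ x = −8x. Subtract (−8x)·D = −8x² − 40x. Remainder: −7x − 44.
Step 4: lead(−7x − 44) ÷ lead(D) = −7x ÷ x = −7. Subtract (−7)·D = −7x − 35. Remainder: −9.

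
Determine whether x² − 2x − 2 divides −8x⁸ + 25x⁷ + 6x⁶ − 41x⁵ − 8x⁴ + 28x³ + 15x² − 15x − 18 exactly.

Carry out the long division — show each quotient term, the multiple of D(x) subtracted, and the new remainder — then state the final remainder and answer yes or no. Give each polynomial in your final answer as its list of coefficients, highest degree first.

R = [3, -4], so D(x) is not a factor of P(x). no

Step 1: lead(−8x⁸ + 25x⁷ + 6x⁶ − 41x⁵ − 8x⁴ + 28x³ + 15x² − 15x − 18) ÷ lead(D) = −8x⁸ ÷ x² = −8x⁶. Subtract (−8x⁶)·D = −8x⁸ + 16x⁷ + 16x⁶. Remainder: 9x⁷ − 10x⁶ − 41x⁵ − 8x⁴ + 28x³ + 15x² − 15x − 18.
Step 2: lead(9x⁷ − 10x⁶ − 41x⁵ − 8x⁴ + 28x³ + 15x² − 15x − 18) ÷ lead(D) = 9x⁷ ÷ x² = 9x⁵. Subtract (9x⁵)·D = 9x⁷ − 18x⁶ − 18x⁵. Remainder: 8x⁶ − 23x⁵ − 8x⁴ + 28x³ + 15x² − 15x − 18.
Step 3: lead(8x⁶ − 23x⁵ − 8x⁴ + 28x³ + 15x² − 15x − 18) ÷ lead(D) = 8x⁶ ÷ x² = 8x⁴. Subtract (8x⁴)·D = 8x⁶ − 16x⁵ − 16x⁴. Remainder: −7x⁵ + 8x⁴ + 28x³ + 15x² − 15x − 18.
Step 4: lead(−7x⁵ + 8x⁴ + 28x³ + 15x² − 15x − 18) ÷ lead(D) = −7x⁵ ÷ x² = −7x³. Subtract (−7x³)·D = −7x⁵ + 14x⁴ + 14x³. Remainder: −6x⁴ + 14x³ + 15x² − 15x − 18.
Step 5: lead(−6x⁴ + 14x³ + 15x² − 15x − 18) ÷ lead(D) = −6x⁴ ÷ x² = −6x². Subtract (−6x²)·D = −6x⁴ + 12x³ + 12x². Remainder: 2x³ + 3x² − 15x − 18.
Step 6: lead(2x³ + 3x² − 15x − 18) ÷ lead(D) = 2x³ ÷ x² = 2x. Subtract (2x)·D = 2x³ − 4x² − 4x. Remainder: 7x² − 11x − 18.
Step 7: lead(7x² − 11x − 18) ÷ lead(D) = 7x² ÷ x² = 7. Subtract (7)·D = 7x² − 14x − 14. Remainder: 3x − 4.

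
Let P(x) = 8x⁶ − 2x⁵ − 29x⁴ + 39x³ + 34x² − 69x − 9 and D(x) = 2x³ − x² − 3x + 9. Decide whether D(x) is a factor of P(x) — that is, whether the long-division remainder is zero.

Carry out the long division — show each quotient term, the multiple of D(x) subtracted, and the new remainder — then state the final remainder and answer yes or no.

R(x) = 0, so D(x) is a factor of P(x). yes

Step 1: lead(8x⁶ − 2x⁵ − 29x⁴ + 39x³ + 34x² − 69x − 9) ÷ lead(D) = 8x⁶ ÷ 2x³ = 4x³. Subtract (4x³)·D = 8x⁶ − 4x⁵ − 12x⁴ + 36x³. Remainder: 2x⁵ − 17x⁴ + 3x³ + 34x² − 69x − 9.
Step 2: lead(2x⁵ − 17x⁴ + 3x³ + 34x² − 69x − 9) ÷ lead(D) = 2x⁵ ÷ 2x³ = x². Subtract (x²)·D = 2x⁵ − x⁴ − 3x³ + 9x². Remainder: −16x⁴ + 6x³ + 25x² − 69x − 9.
Step 3: lead(−16x⁴ + 6x³ + 25x² − 69x − 9) ÷ lead(D) = −16x⁴ ÷ 2x³ = −8x. Subtract (−8x)·D = −16x⁴ + 8x³ + 24x² − 72x. Remainder: −2x³ + x² + 3x − 9.
Step 4: lead(−2x³ + x² + 3x − 9) ÷ lead(D) = −2x³ ÷ 2x³ = −1. Subtract (−1)·D = −2x³ + x² + 3x − 9. Remainder: 0.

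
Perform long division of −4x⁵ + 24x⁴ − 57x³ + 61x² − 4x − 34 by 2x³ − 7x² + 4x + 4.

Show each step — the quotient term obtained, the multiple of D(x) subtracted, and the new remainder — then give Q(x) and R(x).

Step 1: lead(−4x⁵ + 24x⁴ − 57x³ + 61x² − 4x − 34) ÷ lead(D) = −4x⁵ ÷ 2x³ = −2x². Subtract (−2x²)·D = −4x⁵ + 14x⁴ − 8x³ − 8x². Remainder: 10x⁴ − 49x³ + 69x² − 4x − 34.
Step 2: lead(10x⁴ − 49x³ + 69x² − 4x − 34) ÷ lead(D) = 10x⁴ ÷ 2x³ = 5x. Subtract (5x)·D = 10x⁴ − 35x³ + 20x² + 20x. Remainder: −14x³ + 49x² − 24x − 34.
Step 3: lead(−14x³ + 49x² − 24x − 34) ÷ lead(D) = −14x³ ÷ 2x³ = −7. Subtract (−7)·D = −14x³ + 49x² − 28x − 28. Remainder: 4x − 6.

Q(x) = −2x² + 5x − 7; R(x) = 4x − 6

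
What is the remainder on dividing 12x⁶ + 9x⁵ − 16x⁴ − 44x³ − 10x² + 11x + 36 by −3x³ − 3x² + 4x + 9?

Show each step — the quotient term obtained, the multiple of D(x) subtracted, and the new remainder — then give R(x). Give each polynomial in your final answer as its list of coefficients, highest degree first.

R = [-9]

Step 1: lead(12x⁶ + 9x⁵ − 16x⁴ − 44x³ − 10x² + 11x + 36) ÷ lead(D) = 12x⁶ ÷ −3x³ = −4x³. Subtract (−4x³)·D = 12x⁶ + 12x⁵ − 16x⁴ − 36x³. Remainder: −3x⁵ − 8x³ − 10x² + 11x + 36.
Step 2: lead(−3x⁵ − 8x³ − 10x² + 11x + 36) ÷ lead(D) = −3x⁵ ÷ −3x³ = x². Subtract (x²)·D = −3x⁵ − 3x⁴ + 4x³ + 9x². Remainder: 3x⁴ − 12x³ − 19x² + 11x + 36.
Step 3: lead(3x⁴ − 12x³ − 19x² + 11x + 36) ÷ lead(D) = 3x⁴ ÷ −3x³ = −x. Subtract (−x)·D = 3x⁴ + 3x³ − 4x² − 9x. Remainder: −15x³ − 15x² + 20x + 36.
Step 4: lead(−15x³ − 15x² + 20x + 36) ÷ lead(D) = −15x³ ÷ −3x³ = 5. Subtract (5)·D = −15x³ − 15x² + 20x + 45. Remainder: −9.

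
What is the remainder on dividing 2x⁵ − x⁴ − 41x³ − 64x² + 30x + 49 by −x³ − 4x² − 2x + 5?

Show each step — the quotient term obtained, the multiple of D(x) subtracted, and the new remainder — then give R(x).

R(x) = 3x + 4

Step 1: lead(2x⁵ − x⁴ − 41x³ − 64x² + 30x + 49) ÷ lead(D) = 2x⁵ ÷ −x³ = −2x². Subtract (−2x²)·D = 2x⁵ + 8x⁴ + 4x³ − 10x². Remainder: −9x⁴ − 45x³ − 54x² + 30x + 49.
Step 2: lead(−9x⁴ − 45x³ − 54x² + 30x + 49) ÷ lead(D) = −9x⁴ ÷ −x³ = 9x. Subtract (9x)·D = −9x⁴ − 36x³ − 18x² + 45x. Remainder: −9x³ − 36x² − 15x + 49.
Step 3: lead(−9x³ − 36x² − 15x + 49) ÷ lead(D) = −9x³ ÷ −x³ = 9. Subtract (9)·D = −9x³ − 36x² − 18x + 45. Remainder: 3x + 4.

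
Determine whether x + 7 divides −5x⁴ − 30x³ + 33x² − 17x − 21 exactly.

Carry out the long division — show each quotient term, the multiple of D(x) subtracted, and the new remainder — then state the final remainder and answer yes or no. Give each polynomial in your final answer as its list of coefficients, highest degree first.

R = [0], so D(x) is a factor of P(x). yes

Step 1: lead(−5x⁴ − 30x³ + 33x² − 17x − 21) ÷ lead(D) = −5x⁴ ÷ x = −5x³. Subtract (−5x³)·D = −5x⁴ − 35x³. Remainder: 5x³ + 33x² − 17x − 21.
Step 2: lead(5x³ + 33x² − 17x − 21) ÷ lead(D) = 5x³ ÷ x = 5x². Subtract (5x²)·D = 5x³ + 35x². Remainder: −2x² − 17x − 21.
Step 3: lead(−2x² − 17x − 21) ÷ lead(D) = −2x² ÷ x = −2x. Subtract (−2x)·D = −2x² − 14x. Remainder: −3x − 21.
Step 4: lead(−3x − 21) ÷ lead(D) = −3x ÷ x = −3. Subtract (−3)·D = −3x − 21. Remainder: 0.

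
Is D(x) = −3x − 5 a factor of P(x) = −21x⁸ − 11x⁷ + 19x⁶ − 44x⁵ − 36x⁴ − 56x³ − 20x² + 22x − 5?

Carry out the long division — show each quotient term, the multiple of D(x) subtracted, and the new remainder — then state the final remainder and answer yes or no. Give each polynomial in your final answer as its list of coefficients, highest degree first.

R = [0], so D(x) is a factor of P(x). yes

Step 1: lead(−21x⁸ − 11x⁷ + 19x⁶ − 44x⁵ − 36x⁴ − 56x³ − 20x² + 22x − 5) ÷ lead(D) = −21x⁸ ÷ −3x = 7x⁷. Subtract (7x⁷)·D = −21x⁸ − 35x⁷. Remainder: 24x⁷ + 19x⁶ − 44x⁵ − 36x⁴ − 56x³ − 20x² + 22x − 5.
Step 2: lead(24x⁷ + 19x⁶ − 44x⁵ − 36x⁴ − 56x³ − 20x² + 22x − 5) ÷ lead(D) = 24x⁷ ÷ −3x = −8x⁶. Subtract (−8x⁶)·D = 24x⁷ + 40x⁶. Remainder: −21x⁶ − 44x⁵ − 36x⁴ − 56x³ − 20x² + 22x − 5.
Step 3: lead(−21x⁶ − 44x⁵ − 36x⁴ − 56x³ − 20x² + 22x − 5) ÷ lead(D) = −21x⁶ ÷ −3x = 7x⁵. Subtract (7x⁵)·D = −21x⁶ − 35x⁵. Remainder: −9x⁵ − 36x⁴ − 56x³ − 20x² + 22x − 5.
Step 4: lead(−9x⁵ − 36x⁴ − 56x³ − 20x² + 22x − 5) ÷ lead(D) = −9x⁵ ÷ −3x = 3x⁴. Subtract (3x⁴)·D = −9x⁵ − 15x⁴. Remainder: −21x⁴ − 56x³ − 20x² + 22x − 5.
Step 5: lead(−21x⁴ − 56x³ − 20x² + 22x − 5) ÷ lead(D) = −21x⁴ ÷ −3x = 7x³. Subtract (7x³)·D = −21x⁴ − 35x³. Remainder: −21x³ − 20x² + 22x − 5.
Step 6: lead(−21x³ − 20x² + 22x − 5) ÷ lead(D) = −21x³ ÷ −3x = 7x². Subtract (7x²)·D = −21x³ − 35x². Remainder: 15x² + 22x − 5.
Step 7: lead(15x² + 22x − 5) ÷ lead(D) = 15x² ÷ −3x = −5x. Subtract (−5x)·D = 15x² + 25x. Remainder: −3x − 5.
Step 8: lead(−3x − 5) ÷ lead(D) = −3x ÷ −3x = 1. Subtract (1)·D = −3x − 5. Remainder: 0.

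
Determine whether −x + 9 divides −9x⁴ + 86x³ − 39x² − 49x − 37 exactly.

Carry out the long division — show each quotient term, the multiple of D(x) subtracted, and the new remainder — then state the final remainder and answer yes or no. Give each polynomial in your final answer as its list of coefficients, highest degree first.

Step 1: lead(−9x⁴ + 86x³ − 39x² − 49x − 37) ÷ lead(D) = −9x⁴ ÷ −x = 9x³. Subtract (9x³)·D = −9x⁴ + 81x³. Remainder: 5x³ − 39x² − 49x − 37.
Step 2: lead(5x³ − 39x² − 49x − 37) ÷ lead(D) = 5x³ ÷ −x = −5x². Subtract (−5x²)·D = 5x³ − 45x². Remainder: 6x² − 49x − 37.
Step 3: lead(6x² − 49x − 37) ÷ lead(D) = 6x² ÷ −x = −6x. Subtract (−6x)·D = 6x² − 54x. Remainder: 5x − 37.
Step 4: lead(5x − 37) ÷ lead(D) = 5x ÷ −x = −5. Subtract (−5)·D = 5x − 45. Remainder: 8.

R = [8], so D(x) is not a factor of P(x). no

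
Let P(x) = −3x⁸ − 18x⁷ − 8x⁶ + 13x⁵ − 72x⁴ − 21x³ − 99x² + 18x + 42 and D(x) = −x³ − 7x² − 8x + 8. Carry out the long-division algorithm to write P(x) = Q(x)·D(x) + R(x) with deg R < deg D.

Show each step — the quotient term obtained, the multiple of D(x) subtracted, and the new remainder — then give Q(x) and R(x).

Q(x) = 3x⁵ − 3x⁴ + 5x³ + 8x + 5; R(x) = −6x + 2

Step 1: lead(−3x⁸ − 18x⁷ − 8x⁶ + 13x⁵ − 72x⁴ − 21x³ − 99x² + 18x + 42) ÷ lead(D) = −3x⁸ ÷ −x³ = 3x⁵. Subtract (3x⁵)·D = −3x⁸ − 21x⁷ − 24x⁶ + 24x⁵. Remainder: 3x⁷ + 16x⁶ − 11x⁵ − 72x⁴ − 21x³ − 99x² + 18x + 42.
Step 2: lead(3x⁷ + 16x⁶ − 11x⁵ − 72x⁴ − 21x³ − 99x² + 18x + 42) ÷ lead(D) = 3x⁷ ÷ −x³ = −3x⁴. Subtract (−3x⁴)·D = 3x⁷ + 21x⁶ + 24x⁵ − 24x⁴. Remainder: −5x⁶ − 35x⁵ − 48x⁴ − 21x³ − 99x² + 18x + 42.
Step 3: lead(−5x⁶ − 35x⁵ − 48x⁴ − 21x³ − 99x² + 18x + 42) ÷ lead(D) = −5x⁶ ÷ −x³ = 5x³. Subtract (5x³)·D = −5x⁶ − 35x⁵ − 40x⁴ + 40x³. Remainder: −8x⁴ − 61x³ − 99x² + 18x + 42.
Step 4: lead(−8x⁴ − 61x³ − 99x² + 18x + 42) ÷ lead(D) = −8x⁴ ÷ −x³ = 8x. Subtract (8x)·D = −8x⁴ − 56x³ − 64x² + 64x. Remainder: −5x³ − 35x² − 46x + 42.
Step 5: lead(−5x³ − 35x² − 46x + 42) ÷ lead(D) = −5x³ ÷ −x³ = 5. Subtract (5)·D = −5x³ − 35x² − 40x + 40. Remainder: −6x + 2.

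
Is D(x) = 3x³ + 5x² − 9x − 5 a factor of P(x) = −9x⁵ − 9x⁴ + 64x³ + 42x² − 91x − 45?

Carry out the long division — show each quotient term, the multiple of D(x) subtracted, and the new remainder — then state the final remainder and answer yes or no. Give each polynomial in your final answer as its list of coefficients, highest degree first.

Step 1: lead(−9x⁵ − 9x⁴ + 64x³ + 42x² − 91x − 45) ÷ lead(D) = −9x⁵ ÷ 3x³ = −3x². Subtract (−3x²)·D = −9x⁵ − 15x⁴ + 27x³ + 15x². Remainder: 6x⁴ + 37x³ + 27x² − 91x − 45.
Step 2: lead(6x⁴ + 37x³ + 27x² − 91x − 45) ÷ lead(D) = 6x⁴ ÷ 3x³ = 2x. Subtract (2x)·D = 6x⁴ + 10x³ − 18x² − 10x. Remainder: 27x³ + 45x² − 81x − 45.
Step 3: lead(27x³ + 45x² − 81x − 45) ÷ lead(D) = 27x³ ÷ 3x³ = 9. Subtract (9)·D = 27x³ + 45x² − 81x − 45. Remainder: 0.

R = [0], so D(x) is a factor of P(x). yes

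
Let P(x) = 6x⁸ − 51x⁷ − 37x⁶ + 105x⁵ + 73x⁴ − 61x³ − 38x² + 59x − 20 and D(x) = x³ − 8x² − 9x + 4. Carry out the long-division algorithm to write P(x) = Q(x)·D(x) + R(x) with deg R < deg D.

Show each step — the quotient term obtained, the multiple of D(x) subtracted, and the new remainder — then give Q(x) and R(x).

Q(x) = 6x⁵ − 3x⁴ − 7x³ − 2x² + 6x − 3; R(x) = 8x − 8

Step 1: lead(6x⁸ − 51x⁷ − 37x⁶ + 105x⁵ + 73x⁴ − 61x³ − 38x² + 59x − 20) ÷ lead(D) = 6x⁸ ÷ x³ = 6x⁵. Subtract (6x⁵)·D = 6x⁸ − 48x⁷ − 54x⁶ + 24x⁵. Remainder: −3x⁷ + 17x⁶ + 81x⁵ + 73x⁴ − 61x³ − 38x² + 59x − 20.
Step 2: lead(−3x⁷ + 17x⁶ + 81x⁵ + 73x⁴ − 61x³ − 38x² + 59x − 20) ÷ lead(D) = −3x⁷ ÷ x³ = −3x⁴. Subtract (−3x⁴)·D = −3x⁷ + 24x⁶ + 27x⁵ − 12x⁴. Remainder: −7x⁶ + 54x⁵ + 85x⁴ − 61x³ − 38x² + 59x − 20.
Step 3: lead(−7x⁶ + 54x⁵ + 85x⁴ − 61x³ − 38x² + 59x − 20) ÷ lead(D) = −7x⁶ ÷ x³ = −7x³. Subtract (−7x³)·D = −7x⁶ + 56x⁵ + 63x⁴ − 28x³. Remainder: −2x⁵ + 22x⁴ − 33x³ − 38x² + 59x − 20.
Step 4: lead(−2x⁵ + 22x⁴ − 33x³ − 38x² + 59x − 20) ÷ lead(D) = −2x⁵ ÷ x³ = −2x². Subtract (−2x²)·D = −2x⁵ + 16x⁴ + 18x³ − 8x². Remainder: 6x⁴ − 51x³ − 30x² + 59x − 20.
Step 5: lead(6x⁴ − 51x³ − 30x² + 59x − 20) ÷ lead(D) = 6x⁴ ÷ x³ = 6x. Subtract (6x)·D = 6x⁴ − 48x³ − 54x² + 24x. Remainder: −3x³ + 24x² + 35x − 20.
Step 6: lead(−3x³ + 24x² + 35x − 20) ÷ lead(D) = −3x³ ÷ x³ = −3. Subtract (−3)·D = −3x³ + 24x² + 27x − 12. Remainder: 8x − 8.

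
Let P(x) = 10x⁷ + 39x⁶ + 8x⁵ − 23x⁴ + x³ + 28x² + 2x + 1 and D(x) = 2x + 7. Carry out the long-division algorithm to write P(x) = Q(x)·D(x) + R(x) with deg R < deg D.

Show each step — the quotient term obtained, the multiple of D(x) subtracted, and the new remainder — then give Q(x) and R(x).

Q(x) = 5x⁶ + 2x⁵ − 3x⁴ − x³ + 4x² + 1; R(x) = −6

Step 1: lead(10x⁷ + 39x⁶ + 8x⁵ − 23x⁴ + x³ + 28x² + 2x + 1) ÷ lead(D) = 10x⁷ ÷ 2x = 5x⁶. Subtract (5x⁶)·D = 10x⁷ + 35x⁶. Remainder: 4x⁶ + 8x⁵ − 23x⁴ + x³ + 28x² + 2x + 1.
Step 2: lead(4x⁶ + 8x⁵ − 23x⁴ + x³ + 28x² + 2x + 1) ÷ lead(D) = 4x⁶ ÷ 2x = 2x⁵. Subtract (2x⁵)·D = 4x⁶ + 14x⁵. Remainder: −6x⁵ − 23x⁴ + x³ + 28x² + 2x + 1.
Step 3: lead(−6x⁵ − 23x⁴ + x³ + 28x² + 2x + 1) ÷ lead(D) = −6x⁵ ÷ 2x = −3x⁴. Subtract (−3x⁴)·D = −6x⁵ − 21x⁴. Remainder: −2x⁴ + x³ + 28x² + 2x + 1.
Step 4: lead(−2x⁴ + x³ + 28x² + 2x + 1) ÷ lead(D) = −2x⁴ ÷ 2x = −x³. Subtract (−x³)·D = −2x⁴ − 7x³. Remainder: 8x³ + 28x² + 2x + 1.
Step 5: lead(8x³ + 28x² + 2x + 1) ÷ lead(D) = 8x³ ÷ 2x = 4x². Subtract (4x²)·D = 8x³ + 28x². Remainder: 2x + 1.
Step 6: lead(2x + 1) ÷ lead(D) = 2x ÷ 2x = 1. Subtract (1)·D = 2x + 7. Remainder: −6.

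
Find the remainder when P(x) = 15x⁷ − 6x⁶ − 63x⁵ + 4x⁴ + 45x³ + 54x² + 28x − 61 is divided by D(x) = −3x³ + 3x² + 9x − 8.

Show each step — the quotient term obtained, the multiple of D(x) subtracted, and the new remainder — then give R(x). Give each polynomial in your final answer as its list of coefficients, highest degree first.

R = [4, 3]

Step 1: lead(15x⁷ − 6x⁶ − 63x⁵ + 4x⁴ + 45x³ + 54x² + 28x − 61) ÷ lead(D) = 15x⁷ ÷ −3x³ = −5x⁴. Subtract (−5x⁴)·D = 15x⁷ − 15x⁶ − 45x⁵ + 40x⁴. Remainder: 9x⁶ − 18x⁵ − 36x⁴ + 45x³ + 54x² + 28x − 61.
Step 2: lead(9x⁶ − 18x⁵ − 36x⁴ + 45x³ + 54x² + 28x − 61) ÷ lead(D) = 9x⁶ ÷ −3x³ = −3x³. Subtract (−3x³)·D = 9x⁶ − 9x⁵ − 27x⁴ + 24x³. Remainder: −9x⁵ − 9x⁴ + 21x³ + 54x² + 28x − 61.
Step 3: lead(−9x⁵ − 9x⁴ + 21x³ + 54x² + 28x − 61) ÷ lead(D) = −9x⁵ ÷ −3x³ = 3x². Subtract (3x²)·D = −9x⁵ + 9x⁴ + 27x³ − 24x². Remainder: −18x⁴ − 6x³ + 78x² + 28x − 61.
Step 4: lead(−18x⁴ − 6x³ + 78x² + 28x − 61) ÷ lead(D) = −18x⁴ ÷ −3x³ = 6x. Subtract (6x)·D = −18x⁴ + 18x³ + 54x² − 48x. Remainder: −24x³ + 24x² + 76x − 61.
Step 5: lead(−24x³ + 24x² + 76x − 61) ÷ lead(D) = −24x³ ÷ −3x³ = 8. Subtract (8)·D = −24x³ + 24x² + 72x − 64. Remainder: 4x + 3.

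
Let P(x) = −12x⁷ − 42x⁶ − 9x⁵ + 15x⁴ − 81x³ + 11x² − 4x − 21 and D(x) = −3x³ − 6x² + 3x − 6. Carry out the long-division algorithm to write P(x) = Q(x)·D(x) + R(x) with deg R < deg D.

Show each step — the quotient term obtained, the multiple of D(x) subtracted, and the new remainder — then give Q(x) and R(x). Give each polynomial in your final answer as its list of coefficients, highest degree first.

Step 1: lead(−12x⁷ − 42x⁶ − 9x⁵ + 15x⁴ − 81x³ + 11x² − 4x − 21) ÷ lead(D) = −12x⁷ ÷ −3x³ = 4x⁴. Subtract (4x⁴)·D = −12x⁷ − 24x⁶ + 12x⁵ − 24x⁴. Remainder: −18x⁶ − 21x⁵ + 39x⁴ − 81x³ + 11x² − 4x − 21.
Step 2: lead(−18x⁶ − 21x⁵ + 39x⁴ − 81x³ + 11x² − 4x − 21) ÷ lead(D) = −18x⁶ ÷ −3x³ = 6x³. Subtract (6x³)·D = −18x⁶ − 36x⁵ + 18x⁴ − 36x³. Remainder: 15x⁵ + 21x⁴ − 45x³ + 11x² − 4x − 21.
Step 3: lead(15x⁵ + 21x⁴ − 45x³ + 11x² − 4x − 21) ÷ lead(D) = 15x⁵ ÷ −3x³ = −5x². Subtract (−5x²)·D = 15x⁵ + 30x⁴ − 15x³ + 30x². Remainder: −9x⁴ − 30x³ − 19x² − 4x − 21.
Step 4: lead(−9x⁴ − 30x³ − 19x² − 4x − 21) ÷ lead(D) = −9x⁴ ÷ −3x³ = 3x. Subtract (3x)·D = −9x⁴ − 18x³ + 9x² − 18x. Remainder: −12x³ − 28x² + 14x − 21.
Step 5: lead(−12x³ − 28x² + 14x − 21) ÷ lead(D) = −12x³ ÷ −3x³ = 4. Subtract (4)·D = −12x³ − 24x² + 12x − 24. Remainder: −4x² + 2x + 3.

Q = [4, 6, -5, 3, 4]; R = [-4, 2, 3]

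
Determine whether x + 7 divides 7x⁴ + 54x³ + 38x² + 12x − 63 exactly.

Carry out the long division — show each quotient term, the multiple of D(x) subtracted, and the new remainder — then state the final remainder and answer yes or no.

Step 1: lead(7x⁴ + 54x³ + 38x² + 12x − 63) ÷ lead(D) = 7x⁴ ÷ x = 7x³. Subtract (7x³)·D = 7x⁴ + 49x³. Remainder: 5x³ + 38x² + 12x − 63.
Step 2: lead(5x³ + 38x² + 12x − 63) ÷ lead(D) = 5x³ ÷ x = 5x². Subtract (5x²)·D = 5x³ + 35x². Remainder: 3x² + 12x − 63.
Step 3: lead(3x² + 12x − 63) ÷ lead(D) = 3x² ÷ x = 3x. Subtract (3x)·D = 3x² + 21x. Remainder: −9x − 63.
Step 4: lead(−9x − 63) ÷ lead(D) = −9x ÷ x = −9. Subtract (−9)·D = −9x − 63. Remainder: 0.

R(x) = 0, so D(x) is a factor of P(x). yes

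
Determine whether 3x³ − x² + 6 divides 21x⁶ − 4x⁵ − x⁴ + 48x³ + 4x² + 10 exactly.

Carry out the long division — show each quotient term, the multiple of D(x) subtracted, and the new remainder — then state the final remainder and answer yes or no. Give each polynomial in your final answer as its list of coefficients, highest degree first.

R = [-2], so D(x) is not a factor of P(x). no

Step 1: lead(21x⁶ − 4x⁵ − x⁴ + 48x³ + 4x² + 10) ÷ lead(D) = 21x⁶ ÷ 3x³ = 7x³. Subtract (7x³)·D = 21x⁶ − 7x⁵ + 42x³. Remainder: 3x⁵ − x⁴ + 6x³ + 4x² + 10.
Step 2: lead(3x⁵ − x⁴ + 6x³ + 4x² + 10) ÷ lead(D) = 3x⁵ ÷ 3x³ = x². Subtract (x²)·D = 3x⁵ − x⁴ + 6x². Remainder: 6x³ − 2x² + 10.
Step 3: lead(6x³ − 2x² + 10) ÷ lead(D) = 6x³ ÷ 3x³ = 2. Subtract (2)·D = 6x³ − 2x² + 12. Remainder: −2.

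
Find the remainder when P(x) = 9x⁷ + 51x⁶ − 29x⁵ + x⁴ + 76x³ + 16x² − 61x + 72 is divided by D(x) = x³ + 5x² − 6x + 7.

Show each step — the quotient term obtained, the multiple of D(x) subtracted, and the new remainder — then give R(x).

Step 1: lead(9x⁷ + 51x⁶ − 29x⁵ + x⁴ + 76x³ + 16x² − 61x + 72) ÷ lead(D) = 9x⁷ ÷ x³ = 9x⁴. Subtract (9x⁴)·D = 9x⁷ + 45x⁶ − 54x⁵ + 63x⁴. Remainder: 6x⁶ + 25x⁵ − 62x⁴ + 76x³ + 16x² − 61x + 72.
Step 2: lead(6x⁶ + 25x⁵ − 62x⁴ + 76x³ + 16x² − 61x + 72) ÷ lead(D) = 6x⁶ ÷ x³ = 6x³. Subtract (6x³)·D = 6x⁶ + 30x⁵ − 36x⁴ + 42x³. Remainder: −5x⁵ − 26x⁴ + 34x³ + 16x² − 61x + 72.
Step 3: lead(−5x⁵ − 26x⁴ + 34x³ + 16x² − 61x + 72) ÷ lead(D) = −5x⁵ ÷ x³ = −5x². Subtract (−5x²)·D = −5x⁵ − 25x⁴ + 30x³ − 35x². Remainder: −x⁴ + 4x³ + 51x² − 61x + 72.
Step 4: lead(−x⁴ + 4x³ + 51x² − 61x + 72) ÷ lead(D) = −x⁴ ÷ x³ = −x. Subtract (−x)·D = −x⁴ − 5x³ + 6x² − 7x. Remainder: 9x³ + 45x² − 54x + 72.
Step 5: lead(9x³ + 45x² − 54x + 72) ÷ lead(D) = 9x³ ÷ x³ = 9. Subtract (9)·D = 9x³ + 45x² − 54x + 63. Remainder: 9.

R(x) = 9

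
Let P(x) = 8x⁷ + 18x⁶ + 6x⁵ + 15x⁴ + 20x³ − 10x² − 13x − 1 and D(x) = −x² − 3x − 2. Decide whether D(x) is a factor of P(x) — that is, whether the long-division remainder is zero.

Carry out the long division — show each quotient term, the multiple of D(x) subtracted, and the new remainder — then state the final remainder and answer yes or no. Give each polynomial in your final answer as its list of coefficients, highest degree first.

R = [1], so D(x) is not a factor of P(x). no

Step 1: lead(8x⁷ + 18x⁶ + 6x⁵ + 15x⁴ + 20x³ − 10x² − 13x − 1) ÷ lead(D) = 8x⁷ ÷ −x² = −8x⁵. Subtract (−8x⁵)·D = 8x⁷ + 24x⁶ + 16x⁵. Remainder: −6x⁶ − 10x⁵ + 15x⁴ + 20x³ − 10x² − 13x − 1.
Step 2: lead(−6x⁶ − 10x⁵ + 15x⁴ + 20x³ − 10x² − 13x − 1) ÷ lead(D) = −6x⁶ ÷ −x² = 6x⁴. Subtract (6x⁴)·D = −6x⁶ − 18x⁵ − 12x⁴. Remainder: 8x⁵ + 27x⁴ + 20x³ − 10x² − 13x − 1.
Step 3: lead(8x⁵ + 27x⁴ + 20x³ − 10x² − 13x − 1) ÷ lead(D) = 8x⁵ ÷ −x² = −8x³. Subtract (−8x³)·D = 8x⁵ + 24x⁴ + 16x³. Remainder: 3x⁴ + 4x³ − 10x² − 13x − 1.
Step 4: lead(3x⁴ + 4x³ − 10x² − 13x − 1) ÷ lead(D) = 3x⁴ ÷ −x² = −3x². Subtract (−3x²)·D = 3x⁴ + 9x³ + 6x². Remainder: −5x³ − 16x² − 13x − 1.
Step 5: lead(−5x³ − 16x² − 13x − 1) ÷ lead(D) = −5x³ ÷ −x² = 5x. Subtract (5x)·D = −5x³ − 15x² − 10x. Remainder: −x² − 3x − 1.
Step 6: lead(−x² − 3x − 1) ÷ lead(D) = −x² ÷ −x² = 1. Subtract (1)·D = −x² − 3x − 2. Remainder: 1.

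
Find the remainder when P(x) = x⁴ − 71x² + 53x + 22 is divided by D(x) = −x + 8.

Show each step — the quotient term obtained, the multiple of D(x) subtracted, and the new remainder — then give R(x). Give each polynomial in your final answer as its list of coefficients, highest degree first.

R = [-2]

Step 1: lead(x⁴ − 71x² + 53x + 22) ÷ lead(D) = x⁴ ÷ −x = −x³. Subtract (−x³)·D = x⁴ − 8x³. Remainder: 8x³ − 71x² + 53x + 22.
Step 2: lead(8x³ − 71x² + 53x + 22) ÷ lead(D) = 8x³ ÷ −x = −8x². Subtract (−8x²)·D = 8x³ − 64x². Remainder: −7x² + 53x + 22.
Step 3: lead(−7x² + 53x + 22) ÷ lead(D) = −7x² ÷ −x = 7x. Subtract (7x)·D = −7x² + 56x. Remainder: −3x + 22.
Step 4: lead(−3x + 22) ÷ lead(D) = −3x ÷ −x = 3. Subtract (3)·D = −3x + 24. Remainder: −2.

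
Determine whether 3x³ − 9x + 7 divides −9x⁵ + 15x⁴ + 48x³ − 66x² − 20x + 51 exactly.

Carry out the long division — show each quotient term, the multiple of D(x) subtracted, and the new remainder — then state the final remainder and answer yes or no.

R(x) = 8x + 2, so D(x) is not a factor of P(x). no

Step 1: lead(−9x⁵ + 15x⁴ + 48x³ − 66x² − 20x + 51) ÷ lead(D) = −9x⁵ ÷ 3x³ = −3x². Subtract (−3x²)·D = −9x⁵ + 27x³ − 21x². Remainder: 15x⁴ + 21x³ − 45x² − 20x + 51.
Step 2: lead(15x⁴ + 21x³ − 45x² − 20x + 51) ÷ lead(D) = 15x⁴ ÷ 3x³ = 5x. Subtract (5x)·D = 15x⁴ − 45x² + 35x. Remainder: 21x³ − 55x + 51.
Step 3: lead(21x³ − 55x + 51) ÷ lead(D) = 21x³ ÷ 3x³ = 7. Subtract (7)·D = 21x³ − 63x + 49. Remainder: 8x + 2.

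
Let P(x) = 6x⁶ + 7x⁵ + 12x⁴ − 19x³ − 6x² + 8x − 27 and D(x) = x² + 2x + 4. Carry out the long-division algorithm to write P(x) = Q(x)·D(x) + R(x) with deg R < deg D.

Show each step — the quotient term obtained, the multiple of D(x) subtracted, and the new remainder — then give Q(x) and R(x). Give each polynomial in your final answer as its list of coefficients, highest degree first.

Q = [6, -5, -2, 5, -8]; R = [4, 5]

Step 1: lead(6x⁶ + 7x⁵ + 12x⁴ − 19x³ − 6x² + 8x − 27) ÷ lead(D) = 6x⁶ ÷ x² = 6x⁴. Subtract (6x⁴)·D = 6x⁶ + 12x⁵ + 24x⁴. Remainder: −5x⁵ − 12x⁴ − 19x³ − 6x² + 8x − 27.
Step 2: lead(−5x⁵ − 12x⁴ − 19x³ − 6x² + 8x − 27) ÷ lead(D) = −5x⁵ ÷ x² = −5x³. Subtract (−5x³)·D = −5x⁵ − 10x⁴ − 20x³. Remainder: −2x⁴ + x³ − 6x² + 8x − 27.
Step 3: lead(−2x⁴ + x³ − 6x² + 8x − 27) ÷ lead(D) = −2x⁴ ÷ x² = −2x². Subtract (−2x²)·D = −2x⁴ − 4x³ − 8x². Remainder: 5x³ + 2x² + 8x − 27.
Step 4: lead(5x³ + 2x² + 8x − 27) ÷ lead(D) = 5x³ ÷ x² = 5x. Subtract (5x)·D = 5x³ + 10x² + 20x. Remainder: −8x² − 12x − 27.
Step 5: lead(−8x² − 12x − 27) ÷ lead(D) = −8x² ÷ x² = −8. Subtract (−8)·D = −8x² − 16x − 32. Remainder: 4x + 5.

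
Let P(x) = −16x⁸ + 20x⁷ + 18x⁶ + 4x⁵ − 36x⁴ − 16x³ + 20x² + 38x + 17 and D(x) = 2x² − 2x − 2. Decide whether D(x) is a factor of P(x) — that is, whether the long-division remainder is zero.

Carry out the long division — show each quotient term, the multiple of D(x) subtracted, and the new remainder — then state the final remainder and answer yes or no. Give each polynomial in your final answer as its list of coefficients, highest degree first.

Step 1: lead(−16x⁸ + 20x⁷ + 18x⁶ + 4x⁵ − 36x⁴ − 16x³ + 20x² + 38x + 17) ÷ lead(D) = −16x⁸ ÷ 2x² = −8x⁶. Subtract (−8x⁶)·D = −16x⁸ + 16x⁷ + 16x⁶. Remainder: 4x⁷ + 2x⁶ + 4x⁵ − 36x⁴ − 16x³ + 20x² + 38x + 17.
Step 2: lead(4x⁷ + 2x⁶ + 4x⁵ − 36x⁴ − 16x³ + 20x² + 38x + 17) ÷ lead(D) = 4x⁷ ÷ 2x² = 2x⁵. Subtract (2x⁵)·D = 4x⁷ − 4x⁶ − 4x⁵. Remainder: 6x⁶ + 8x⁵ − 36x⁴ − 16x³ + 20x² + 38x + 17.
Step 3: lead(6x⁶ + 8x⁵ − 36x⁴ − 16x³ + 20x² + 38x + 17) ÷ lead(D) = 6x⁶ ÷ 2x² = 3x⁴. Subtract (3x⁴)·D = 6x⁶ − 6x⁵ − 6x⁴. Remainder: 14x⁵ − 30x⁴ − 16x³ + 20x² + 38x + 17.
Step 4: lead(14x⁵ − 30x⁴ − 16x³ + 20x² + 38x + 17) ÷ lead(D) = 14x⁵ ÷ 2x² = 7x³. Subtract (7x³)·D = 14x⁵ − 14x⁴ − 14x³. Remainder: −16x⁴ − 2x³ + 20x² + 38x + 17.
Step 5: lead(−16x⁴ − 2x³ + 20x² + 38x + 17) ÷ lead(D) = −16x⁴ ÷ 2x² = −8x². Subtract (−8x²)·D = −16x⁴ + 16x³ + 16x². Remainder: −18x³ + 4x² + 38x + 17.
Step 6: lead(−18x³ + 4x² + 38x + 17) ÷ lead(D) = −18x³ ÷ 2x² = −9x. Subtract (−9x)·D = −18x³ + 18x² + 18x. Remainder: −14x² + 20x + 17.
Step 7: lead(−14x² + 20x + 17) ÷ lead(D) = −14x² ÷ 2x² = −7. Subtract (−7)·D = −14x² + 14x + 14. Remainder: 6x + 3.

R = [6, 3], so D(x) is not a factor of P(x). no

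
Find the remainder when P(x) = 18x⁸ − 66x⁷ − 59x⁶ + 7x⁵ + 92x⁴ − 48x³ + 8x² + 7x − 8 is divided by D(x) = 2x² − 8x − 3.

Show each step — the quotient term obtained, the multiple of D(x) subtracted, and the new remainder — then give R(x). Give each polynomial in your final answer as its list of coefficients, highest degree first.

Step 1: lead(18x⁸ − 66x⁷ − 59x⁶ + 7x⁵ + 92x⁴ − 48x³ + 8x² + 7x − 8) ÷ lead(D) = 18x⁸ ÷ 2x² = 9x⁶. Subtract (9x⁶)·D = 18x⁸ − 72x⁷ − 27x⁶. Remainder: 6x⁷ − 32x⁶ + 7x⁵ + 92x⁴ − 48x³ + 8x² + 7x − 8.
Step 2: lead(6x⁷ − 32x⁶ + 7x⁵ + 92x⁴ − 48x³ + 8x² + 7x − 8) ÷ lead(D) = 6x⁷ ÷ 2x² = 3x⁵. Subtract (3x⁵)·D = 6x⁷ − 24x⁶ − 9x⁵. Remainder: −8x⁶ + 16x⁵ + 92x⁴ − 48x³ + 8x² + 7x − 8.
Step 3: lead(−8x⁶ + 16x⁵ + 92x⁴ − 48x³ + 8x² + 7x − 8) ÷ lead(D) = −8x⁶ ÷ 2x² = −4x⁴. Subtract (−4x⁴)·D = −8x⁶ + 32x⁵ + 12x⁴. Remainder: −16x⁵ + 80x⁴ − 48x³ + 8x² + 7x − 8.
Step 4: lead(−16x⁵ + 80x⁴ − 48x³ + 8x² + 7x − 8) ÷ lead(D) = −16x⁵ ÷ 2x² = −8x³. Subtract (−8x³)·D = −16x⁵ + 64x⁴ + 24x³. Remainder: 16x⁴ − 72x³ + 8x² + 7x − 8.
Step 5: lead(16x⁴ − 72x³ + 8x² + 7x − 8) ÷ lead(D) = 16x⁴ ÷ 2x² = 8x². Subtract (8x²)·D = 16x⁴ − 64x³ − 24x². Remainder: −8x³ + 32x² + 7x − 8.
Step 6: lead(−8x³ + 32x² + 7x − 8) ÷ lead(D) = −8x³ ÷ 2x² = −4x. Subtract (−4x)·D = −8x³ + 32x² + 12x. Remainder: −5x − 8.

R = [-5, -8]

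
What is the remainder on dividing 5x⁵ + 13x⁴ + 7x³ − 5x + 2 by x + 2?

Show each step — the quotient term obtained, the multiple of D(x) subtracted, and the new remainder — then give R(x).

Step 1: lead(5x⁵ + 13x⁴ + 7x³ − 5x + 2) ÷ lead(D) = 5x⁵ ÷ x = 5x⁴. Subtract (5x⁴)·D = 5x⁵ + 10x⁴. Remainder: 3x⁴ + 7x³ − 5x + 2.
Step 2: lead(3x⁴ + 7x³ − 5x + 2) ÷ lead(D) = 3x⁴ ÷ x = 3x³. Subtract (3x³)·D = 3x⁴ + 6x³. Remainder: x³ − 5x + 2.
Step 3: lead(x³ − 5x + 2) ÷ lead(D) = x³ ÷ x = x². Subtract (x²)·D = x³ + 2x². Remainder: −2x² − 5x + 2.
Step 4: lead(−2x² − 5x + 2) ÷ lead(D) = −2x² ÷ x = −2x. Subtract (−2x)·D = −2x² − 4x. Remainder: −x + 2.
Step 5: lead(−x + 2) ÷ lead(D) = −x ÷ x = −1. Subtract (−1)·D = −x − 2. Remainder: 4.

R(x) = 4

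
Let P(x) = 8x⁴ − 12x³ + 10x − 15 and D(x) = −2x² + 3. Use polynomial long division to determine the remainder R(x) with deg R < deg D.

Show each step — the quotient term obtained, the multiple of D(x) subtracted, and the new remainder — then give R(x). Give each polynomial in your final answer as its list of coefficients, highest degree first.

Step 1: lead(8x⁴ − 12x³ + 10x − 15) ÷ lead(D) = 8x⁴ ÷ −2x² = −4x². Subtract (−4x²)·D = 8x⁴ − 12x². Remainder: −12x³ + 12x² + 10x − 15.
Step 2: lead(−12x³ + 12x² + 10x − 15) ÷ lead(D) = −12x³ ÷ −2x² = 6x. Subtract (6x)·D = −12x³ + 18x. Remainder: 12x² − 8x − 15.
Step 3: lead(12x² − 8x − 15) ÷ lead(D) = 12x² ÷ −2x² = −6. Subtract (−6)·D = 12x² − 18. Remainder: −8x + 3.

R = [-8, 3]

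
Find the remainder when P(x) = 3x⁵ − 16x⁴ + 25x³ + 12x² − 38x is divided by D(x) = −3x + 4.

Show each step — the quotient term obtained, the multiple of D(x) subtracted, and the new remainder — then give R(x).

Step 1: lead(3x⁵ − 16x⁴ + 25x³ + 12x² − 38x) ÷ lead(D) = 3x⁵ ÷ −3x = −x⁴. Subtract (−x⁴)·D = 3x⁵ − 4x⁴. Remainder: −12x⁴ + 25x³ + 12x² − 38x.
Step 2: lead(−12x⁴ + 25x³ + 12x² − 38x) ÷ lead(D) = −12x⁴ ÷ −3x = 4x³. Subtract (4x³)·D = −12x⁴ + 16x³. Remainder: 9x³ + 12x² − 38x.
Step 3: lead(9x³ + 12x² − 38x) ÷ lead(D) = 9x³ ÷ −3x = −3x². Subtract (−3x²)·D = 9x³ − 12x². Remainder: 24x² − 38x.
Step 4: lead(24x² − 38x) ÷ lead(D) = 24x² ÷ −3x = −8x. Subtract (−8x)·D = 24x² − 32x. Remainder: −6x.
Step 5: lead(−6x) ÷ lead(D) = −6x ÷ −3x = 2. Subtract (2)·D = −6x + 8. Remainder: −8.

R(x) = −8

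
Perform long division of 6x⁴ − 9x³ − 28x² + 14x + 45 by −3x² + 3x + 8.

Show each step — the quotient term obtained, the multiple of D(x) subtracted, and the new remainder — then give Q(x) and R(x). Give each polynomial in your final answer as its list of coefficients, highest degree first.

Step 1: lead(6x⁴ − 9x³ − 28x² + 14x + 45) ÷ lead(D) = 6x⁴ ÷ −3x² = −2x². Subtract (−2x²)·D = 6x⁴ − 6x³ − 16x². Remainder: −3x³ − 12x² + 14x + 45.
Step 2: lead(−3x³ − 12x² + 14x + 45) ÷ lead(D) = −3x³ ÷ −3x² = x. Subtract (x)·D = −3x³ + 3x² + 8x. Remainder: −15x² + 6x + 45.
Step 3: lead(−15x² + 6x + 45) ÷ lead(D) = −15x² ÷ −3x² = 5. Subtract (5)·D = −15x² + 15x + 40. Remainder: −9x + 5.

Q = [-2, 1, 5]; R = [-9, 5]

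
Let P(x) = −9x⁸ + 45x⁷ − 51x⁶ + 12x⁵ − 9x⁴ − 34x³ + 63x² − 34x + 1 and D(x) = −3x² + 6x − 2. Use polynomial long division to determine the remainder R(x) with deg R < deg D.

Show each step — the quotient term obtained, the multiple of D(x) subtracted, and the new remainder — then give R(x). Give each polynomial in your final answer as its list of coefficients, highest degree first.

Step 1: lead(−9x⁸ + 45x⁷ − 51x⁶ + 12x⁵ − 9x⁴ − 34x³ + 63x² − 34x + 1) ÷ lead(D) = −9x⁸ ÷ −3x² = 3x⁶. Subtract (3x⁶)·D = −9x⁸ + 18x⁷ − 6x⁶. Remainder: 27x⁷ − 45x⁶ + 12x⁵ − 9x⁴ − 34x³ + 63x² − 34x + 1.
Step 2: lead(27x⁷ − 45x⁶ + 12x⁵ − 9x⁴ − 34x³ + 63x² − 34x + 1) ÷ lead(D) = 27x⁷ ÷ −3x² = −9x⁵. Subtract (−9x⁵)·D = 27x⁷ − 54x⁶ + 18x⁵. Remainder: 9x⁶ − 6x⁵ − 9x⁴ − 34x³ + 63x² − 34x + 1.
Step 3: lead(9x⁶ − 6x⁵ − 9x⁴ − 34x³ + 63x² − 34x + 1) ÷ lead(D) = 9x⁶ ÷ −3x² = −3x⁴. Subtract (−3x⁴)·D = 9x⁶ − 18x⁵ + 6x⁴. Remainder: 12x⁵ − 15x⁴ − 34x³ + 63x² − 34x + 1.
Step 4: lead(12x⁵ − 15x⁴ − 34x³ + 63x² − 34x + 1) ÷ lead(D) = 12x⁵ ÷ −3x² = −4x³. Subtract (−4x³)·D = 12x⁵ − 24x⁴ + 8x³. Remainder: 9x⁴ − 42x³ + 63x² − 34x + 1.
Step 5: lead(9x⁴ − 42x³ + 63x² − 34x + 1) ÷ lead(D) = 9x⁴ ÷ −3x² = −3x². Subtract (−3x²)·D = 9x⁴ − 18x³ + 6x². Remainder: −24x³ + 57x² − 34x + 1.
Step 6: lead(−24x³ + 57x² − 34x + 1) ÷ lead(D) = −24x³ ÷ −3x² = 8x. Subtract (8x)·D = −24x³ + 48x² − 16x. Remainder: 9x² − 18x + 1.
Step 7: lead(9x² − 18x + 1) ÷ lead(D) = 9x² ÷ −3x² = −3. Subtract (−3)·D = 9x² − 18x + 6. Remainder: −5.

R = [-5]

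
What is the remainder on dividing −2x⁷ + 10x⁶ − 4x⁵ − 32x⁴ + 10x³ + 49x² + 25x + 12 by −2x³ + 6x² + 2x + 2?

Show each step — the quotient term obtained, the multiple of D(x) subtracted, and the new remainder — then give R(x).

Step 1: lead(−2x⁷ + 10x⁶ − 4x⁵ − 32x⁴ + 10x³ + 49x² + 25x + 12) ÷ lead(D) = −2x⁷ ÷ −2x³ = x⁴. Subtract (x⁴)·D = −2x⁷ + 6x⁶ + 2x⁵ + 2x⁴. Remainder: 4x⁶ − 6x⁵ − 34x⁴ + 10x³ + 49x² + 25x + 12.
Step 2: lead(4x⁶ − 6x⁵ − 34x⁴ + 10x³ + 49x² + 25x + 12) ÷ lead(D) = 4x⁶ ÷ −2x³ = −2x³. Subtract (−2x³)·D = 4x⁶ − 12x⁵ − 4x⁴ − 4x³. Remainder: 6x⁵ − 30x⁴ + 14x³ + 49x² + 25x + 12.
Step 3: lead(6x⁵ − 30x⁴ + 14x³ + 49x² + 25x + 12) ÷ lead(D) = 6x⁵ ÷ −2x³ = −3x². Subtract (−3x²)·D = 6x⁵ − 18x⁴ − 6x³ − 6x². Remainder: −12x⁴ + 20x³ + 55x² + 25x + 12.
Step 4: lead(−12x⁴ + 20x³ + 55x² + 25x + 12) ÷ lead(D) = −12x⁴ ÷ −2x³ = 6x. Subtract (6x)·D = −12x⁴ + 36x³ + 12x² + 12x. Remainder: −16x³ + 43x² + 13x + 12.
Step 5: lead(−16x³ + 43x² + 13x + 12) ÷ lead(D) = −16x³ ÷ −2x³ = 8. Subtract (8)·D = −16x³ + 48x² + 16x + 16. Remainder: −5x² − 3x − 4.

R(x) = −5x² − 3x − 4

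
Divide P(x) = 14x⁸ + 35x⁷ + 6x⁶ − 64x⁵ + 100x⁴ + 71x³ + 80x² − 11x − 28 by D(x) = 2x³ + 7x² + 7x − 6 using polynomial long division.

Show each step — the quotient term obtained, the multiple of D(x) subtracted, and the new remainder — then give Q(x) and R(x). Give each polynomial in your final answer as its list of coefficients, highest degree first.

Step 1: lead(14x⁸ + 35x⁷ + 6x⁶ − 64x⁵ + 100x⁴ + 71x³ + 80x² − 11x − 28) ÷ lead(D) = 14x⁸ ÷ 2x³ = 7x⁵. Subtract (7x⁵)·D = 14x⁸ + 49x⁷ + 49x⁶ − 42x⁵. Remainder: −14x⁷ − 43x⁶ − 22x⁵ + 100x⁴ + 71x³ + 80x² − 11x − 28.
Step 2: lead(−14x⁷ − 43x⁶ − 22x⁵ + 100x⁴ + 71x³ + 80x² − 11x − 28) ÷ lead(D) = −14x⁷ ÷ 2x³ = −7x⁴. Subtract (−7x⁴)·D = −14x⁷ − 49x⁶ − 49x⁵ + 42x⁴. Remainder: 6x⁶ + 27x⁵ + 58x⁴ + 71x³ + 80x² − 11x − 28.
Step 3: lead(6x⁶ + 27x⁵ + 58x⁴ + 71x³ + 80x² − 11x − 28) ÷ lead(D) = 6x⁶ ÷ 2x³ = 3x³. Subtract (3x³)·D = 6x⁶ + 21x⁵ + 21x⁴ − 18x³. Remainder: 6x⁵ + 37x⁴ + 89x³ + 80x² − 11x − 28.
Step 4: lead(6x⁵ + 37x⁴ + 89x³ + 80x² − 11x − 28) ÷ lead(D) = 6x⁵ ÷ 2x³ = 3x². Subtract (3x²)·D = 6x⁵ + 21x⁴ + 21x³ − 18x². Remainder: 16x⁴ + 68x³ + 98x² − 11x − 28.
Step 5: lead(16x⁴ + 68x³ + 98x² − 11x − 28) ÷ lead(D) = 16x⁴ ÷ 2x³ = 8x. Subtract (8x)·D = 16x⁴ + 56x³ + 56x² − 48x. Remainder: 12x³ + 42x² + 37x − 28.
Step 6: lead(12x³ + 42x² + 37x − 28) ÷ lead(D) = 12x³ ÷ 2x³ = 6. Subtract (6)·D = 12x³ + 42x² + 42x − 36. Remainder: −5x + 8.

Q = [7, -7, 3, 3, 8, 6]; R = [-5, 8]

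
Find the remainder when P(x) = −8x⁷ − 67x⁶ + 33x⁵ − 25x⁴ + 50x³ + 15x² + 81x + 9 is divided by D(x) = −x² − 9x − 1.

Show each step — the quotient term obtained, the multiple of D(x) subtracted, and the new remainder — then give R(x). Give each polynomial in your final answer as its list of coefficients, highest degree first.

R = [0]

Step 1: lead(−8x⁷ − 67x⁶ + 33x⁵ − 25x⁴ + 50x³ + 15x² + 81x + 9) ÷ lead(D) = −8x⁷ ÷ −x² = 8x⁵. Subtract (8x⁵)·D = −8x⁷ − 72x⁶ − 8x⁵. Remainder: 5x⁶ + 41x⁵ − 25x⁴ + 50x³ + 15x² + 81x + 9.
Step 2: lead(5x⁶ + 41x⁵ − 25x⁴ + 50x³ + 15x² + 81x + 9) ÷ lead(D) = 5x⁶ ÷ −x² = −5x⁴. Subtract (−5x⁴)·D = 5x⁶ + 45x⁵ + 5x⁴. Remainder: −4x⁵ − 30x⁴ + 50x³ + 15x² + 81x + 9.
Step 3: lead(−4x⁵ − 30x⁴ + 50x³ + 15x² + 81x + 9) ÷ lead(D) = −4x⁵ ÷ −x² = 4x³. Subtract (4x³)·D = −4x⁵ − 36x⁴ − 4x³. Remainder: 6x⁴ + 54x³ + 15x² + 81x + 9.
Step 4: lead(6x⁴ + 54x³ + 15x² + 81x + 9) ÷ lead(D) = 6x⁴ ÷ −x² = −6x². Subtract (−6x²)·D = 6x⁴ + 54x³ + 6x². Remainder: 9x² + 81x + 9.
Step 5: lead(9x² + 81x + 9) ÷ lead(D) = 9x² ÷ −x² = −9. Subtract (−9)·D = 9x² + 81x + 9. Remainder: 0.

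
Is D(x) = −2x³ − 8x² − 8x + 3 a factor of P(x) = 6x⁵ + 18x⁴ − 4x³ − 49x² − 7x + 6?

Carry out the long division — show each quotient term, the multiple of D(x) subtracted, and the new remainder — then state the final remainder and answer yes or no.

Step 1: lead(6x⁵ + 18x⁴ − 4x³ − 49x² − 7x + 6) ÷ lead(D) = 6x⁵ ÷ −2x³ = −3x². Subtract (−3x²)·D = 6x⁵ + 24x⁴ + 24x³ − 9x². Remainder: −6x⁴ − 28x³ − 40x² − 7x + 6.
Step 2: lead(−6x⁴ − 28x³ − 40x² − 7x + 6) ÷ lead(D) = −6x⁴ ÷ −2x³ = 3x. Subtract (3x)·D = −6x⁴ − 24x³ − 24x² + 9x. Remainder: −4x³ − 16x² − 16x + 6.
Step 3: lead(−4x³ − 16x² − 16x + 6) ÷ lead(D) = −4x³ ÷ −2x³ = 2. Subtract (2)·D = −4x³ − 16x² − 16x + 6. Remainder: 0.

R(x) = 0, so D(x) is a factor of P(x). yes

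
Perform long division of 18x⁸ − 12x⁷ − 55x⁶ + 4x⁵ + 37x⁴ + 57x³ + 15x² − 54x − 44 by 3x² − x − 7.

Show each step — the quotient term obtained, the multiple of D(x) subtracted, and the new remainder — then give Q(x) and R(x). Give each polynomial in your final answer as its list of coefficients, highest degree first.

Q = [6, -2, -5, -5, -1, 7, 5]; R = [-9]

Step 1: lead(18x⁸ − 12x⁷ − 55x⁶ + 4x⁵ + 37x⁴ + 57x³ + 15x² − 54x − 44) ÷ lead(D) = 18x⁸ ÷ 3x² = 6x⁶. Subtract (6x⁶)·D = 18x⁸ − 6x⁷ − 42x⁶. Remainder: −6x⁷ − 13x⁶ + 4x⁵ + 37x⁴ + 57x³ + 15x² − 54x − 44.
Step 2: lead(−6x⁷ − 13x⁶ + 4x⁵ + 37x⁴ + 57x³ + 15x² − 54x − 44) ÷ lead(D) = −6x⁷ ÷ 3x² = −2x⁵. Subtract (−2x⁵)·D = −6x⁷ + 2x⁶ + 14x⁵. Remainder: −15x⁶ − 10x⁵ + 37x⁴ + 57x³ + 15x² − 54x − 44.
Step 3: lead(−15x⁶ − 10x⁵ + 37x⁴ + 57x³ + 15x² − 54x − 44) ÷ lead(D) = −15x⁶ ÷ 3x² = −5x⁴. Subtract (−5x⁴)·D = −15x⁶ + 5x⁵ + 35x⁴. Remainder: −15x⁵ + 2x⁴ + 57x³ + 15x² − 54x − 44.
Step 4: lead(−15x⁵ + 2x⁴ + 57x³ + 15x² − 54x − 44) ÷ lead(D) = −15x⁵ ÷ 3x² = −5x³. Subtract (−5x³)·D = −15x⁵ + 5x⁴ + 35x³. Remainder: −3x⁴ + 22x³ + 15x² − 54x − 44.
Step 5: lead(−3x⁴ + 22x³ + 15x² − 54x − 44) ÷ lead(D) = −3x⁴ ÷ 3x² = −x². Subtract (−x²)·D = −3x⁴ + x³ + 7x². Remainder: 21x³ + 8x² − 54x − 44.
Step 6: lead(21x³ + 8x² − 54x − 44) ÷ lead(D) = 21x³ ÷ 3x² = 7x. Subtract (7x)·D = 21x³ − 7x² − 49x. Remainder: 15x² − 5x − 44.
Step 7: lead(15x² − 5x − 44) ÷ lead(D) = 15x² ÷ 3x² = 5. Subtract (5)·D = 15x² − 5x − 35. Remainder: −9.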